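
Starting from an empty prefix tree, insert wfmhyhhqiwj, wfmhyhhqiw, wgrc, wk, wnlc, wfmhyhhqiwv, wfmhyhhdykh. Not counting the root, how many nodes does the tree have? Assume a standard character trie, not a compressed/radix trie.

Insert word by word; a character creates a node only if that edge doesn't already exist:
  "wfmhyhhqiwj" → 11 new (w, f, m, h, y, h, h, q, i, w, j)
  "wfmhyhhqiw" → prefix "wfmhyhhqiw" already present; 0 new (none)
  "wgrc" → prefix "w" already present; 3 new (g, r, c)
  "wk" → prefix "w" already present; 1 new (k)
  "wnlc" → prefix "w" already present; 3 new (n, l, c)
  "wfmhyhhqiwv" → prefix "wfmhyhhqiw" already present; 1 new (v)
  "wfmhyhhdykh" → prefix "wfmhyhh" already present; 4 new (d, y, k, h)
Total nodes = 11 + 0 + 3 + 1 + 3 + 1 + 4 = 23

23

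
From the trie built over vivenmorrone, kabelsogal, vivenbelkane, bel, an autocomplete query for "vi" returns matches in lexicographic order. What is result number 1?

Words with prefix "vi", in lexicographic order: "vivenbelkane", "vivenmorrone"
The 1st is vivenbelkane.

vivenbelkane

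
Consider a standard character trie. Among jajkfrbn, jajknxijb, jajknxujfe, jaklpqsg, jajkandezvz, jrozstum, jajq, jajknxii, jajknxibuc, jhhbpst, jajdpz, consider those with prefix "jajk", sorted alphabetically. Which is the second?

jajkfrbn

Words with prefix "jajk", in lexicographic order: "jajkandezvz", "jajkfrbn", "jajknxibuc", "jajknxii", "jajknxijb", "jajknxujfe"
Position 2: jajkfrbn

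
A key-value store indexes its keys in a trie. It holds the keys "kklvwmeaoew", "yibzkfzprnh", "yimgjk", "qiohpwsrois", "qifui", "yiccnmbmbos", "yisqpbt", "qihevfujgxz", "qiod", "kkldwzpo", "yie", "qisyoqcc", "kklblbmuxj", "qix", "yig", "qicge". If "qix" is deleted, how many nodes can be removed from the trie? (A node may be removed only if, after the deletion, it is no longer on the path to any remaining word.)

1

Walk "qix" from the leaf back toward the root, removing each node that no remaining word uses.
The suffix "x" (1 node) is used only by "qix"; the node for "qi" still has the child "o", so pruning stops there.
Nodes removed: 1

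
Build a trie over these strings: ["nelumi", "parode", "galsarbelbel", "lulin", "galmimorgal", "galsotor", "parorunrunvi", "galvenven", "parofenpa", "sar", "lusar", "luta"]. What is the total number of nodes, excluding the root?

68

Count nodes per top-level branch (shared prefixes stored once):
  'g'-branch (galmimorgal, galsarbelbel, galsotor, galvenven): 30 nodes
  'l'-branch (lulin, lusar, luta): 10 nodes
  'n'-branch (nelumi): 6 nodes
  'p'-branch (parode, parofenpa, parorunrunvi): 19 nodes
  's'-branch (sar): 3 nodes
Sum: 68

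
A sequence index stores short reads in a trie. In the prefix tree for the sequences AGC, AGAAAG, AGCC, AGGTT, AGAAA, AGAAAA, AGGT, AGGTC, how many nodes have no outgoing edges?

5

Leaves are exactly the stored words that no other stored word extends.
Those words: "AGAAAA", "AGAAAG", "AGCC", "AGGTC", "AGGTT"
Leaf count: 5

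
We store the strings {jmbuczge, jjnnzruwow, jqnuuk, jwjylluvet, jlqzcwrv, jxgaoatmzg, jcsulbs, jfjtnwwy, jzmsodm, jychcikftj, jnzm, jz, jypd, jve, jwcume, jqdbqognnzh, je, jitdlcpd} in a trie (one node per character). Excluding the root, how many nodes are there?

For each word, the new-node count is its length minus the longest prefix already in the trie:
  "jmbuczge" → 8 new (j, m, b, u, c, z, g, e)
  "jjnnzruwow" → prefix "j" already present; 9 new (j, n, n, z, r, u, w, o, w)
  "jqnuuk" → prefix "j" already present; 5 new (q, n, u, u, k)
  "jwjylluvet" → prefix "j" already present; 9 new (w, j, y, l, l, u, v, e, t)
  "jlqzcwrv" → prefix "j" already present; 7 new (l, q, z, c, w, r, v)
  "jxgaoatmzg" → prefix "j" already present; 9 new (x, g, a, o, a, t, m, z, g)
  "jcsulbs" → prefix "j" already present; 6 new (c, s, u, l, b, s)
  "jfjtnwwy" → prefix "j" already present; 7 new (f, j, t, n, w, w, y)
  "jzmsodm" → prefix "j" already present; 6 new (z, m, s, o, d, m)
  "jychcikftj" → prefix "j" already present; 9 new (y, c, h, c, i, k, f, t, j)
  "jnzm" → prefix "j" already present; 3 new (n, z, m)
  "jz" → prefix "jz" already present; 0 new (none)
  "jypd" → prefix "jy" already present; 2 new (p, d)
  "jve" → prefix "j" already present; 2 new (v, e)
  "jwcume" → prefix "jw" already present; 4 new (c, u, m, e)
  "jqdbqognnzh" → prefix "jq" already present; 9 new (d, b, q, o, g, n, n, z, h)
  "je" → prefix "j" already present; 1 new (e)
  "jitdlcpd" → prefix "j" already present; 7 new (i, t, d, l, c, p, d)
Total nodes = 8 + 9 + 5 + 9 + 7 + 9 + 6 + 7 + 6 + 9 + 3 + 0 + 2 + 2 + 4 + 9 + 1 + 7 = 103

103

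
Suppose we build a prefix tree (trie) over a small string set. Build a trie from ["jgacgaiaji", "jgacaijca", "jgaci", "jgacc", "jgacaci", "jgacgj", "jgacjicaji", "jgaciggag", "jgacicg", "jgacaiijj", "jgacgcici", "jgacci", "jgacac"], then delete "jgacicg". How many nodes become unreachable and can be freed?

2

A node on "jgacicg"'s path can go only if nothing else ends at it or branches off below it.
The suffix "cg" (2 nodes) is used only by "jgacicg"; the node for "jgaci" still has the child "g", so pruning stops there.
Nodes removed: 2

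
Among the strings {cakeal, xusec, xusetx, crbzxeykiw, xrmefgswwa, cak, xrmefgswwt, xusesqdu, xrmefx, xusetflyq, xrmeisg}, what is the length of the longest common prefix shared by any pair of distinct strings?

Equivalently: take the maximum, over all pairs, of their longest common prefix length.
"xrmefgswwa" and "xrmefgswwt" agree on "xrmefgsww" (9 characters) before diverging; nothing deeper is shared.
Longest shared-prefix length: 9

9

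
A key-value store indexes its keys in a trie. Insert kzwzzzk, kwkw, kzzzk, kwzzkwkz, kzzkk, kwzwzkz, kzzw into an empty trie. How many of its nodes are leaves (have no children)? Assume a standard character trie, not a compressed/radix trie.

7

Leaves are exactly the stored words that no other stored word extends.
Those words: "kwkw", "kwzwzkz", "kwzzkwkz", "kzwzzzk", "kzzkk", "kzzw", "kzzzk"
Leaf count: 7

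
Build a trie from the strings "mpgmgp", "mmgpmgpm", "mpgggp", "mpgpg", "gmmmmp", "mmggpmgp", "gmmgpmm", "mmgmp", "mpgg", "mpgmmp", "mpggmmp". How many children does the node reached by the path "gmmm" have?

The children of the "gmmm" node are the distinct next characters among strings starting with "gmmm".
Distinct next characters after "gmmm": m.
That node has 1 child edge.

1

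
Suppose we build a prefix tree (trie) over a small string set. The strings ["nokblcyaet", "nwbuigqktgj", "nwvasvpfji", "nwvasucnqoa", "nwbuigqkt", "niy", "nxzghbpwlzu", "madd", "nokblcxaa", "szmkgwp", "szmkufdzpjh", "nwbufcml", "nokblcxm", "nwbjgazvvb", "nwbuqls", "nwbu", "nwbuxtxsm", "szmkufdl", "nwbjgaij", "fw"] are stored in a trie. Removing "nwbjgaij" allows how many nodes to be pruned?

After clearing the end-marker at "nwbjgaij", prune upward until reaching a node still needed by another word.
The suffix "ij" (2 nodes) is used only by "nwbjgaij"; the node for "nwbjga" still has the child "z", so pruning stops there.
Nodes removed: 2

2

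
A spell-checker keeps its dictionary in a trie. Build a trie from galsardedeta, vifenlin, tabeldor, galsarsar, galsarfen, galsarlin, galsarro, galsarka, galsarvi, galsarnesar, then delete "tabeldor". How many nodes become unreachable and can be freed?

8

Walk "tabeldor" from the leaf back toward the root, removing each node that no remaining word uses.
No other word shares any prefix with "tabeldor", so all 8 of its nodes go.
Nodes removed: 8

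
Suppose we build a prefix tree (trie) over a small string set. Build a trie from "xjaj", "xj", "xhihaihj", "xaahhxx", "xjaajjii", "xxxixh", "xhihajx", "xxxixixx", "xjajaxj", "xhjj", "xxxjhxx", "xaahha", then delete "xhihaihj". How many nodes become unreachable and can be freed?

3

After clearing the end-marker at "xhihaihj", prune upward until reaching a node still needed by another word.
The suffix "ihj" (3 nodes) is used only by "xhihaihj"; the node for "xhiha" still has the child "j", so pruning stops there.
Nodes removed: 3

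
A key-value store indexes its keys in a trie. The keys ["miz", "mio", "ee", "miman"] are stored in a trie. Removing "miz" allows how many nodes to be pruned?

1

After clearing the end-marker at "miz", prune upward until reaching a node still needed by another word.
The suffix "z" (1 node) is used only by "miz"; the node for "mi" still has the child "o", so pruning stops there.
Nodes removed: 1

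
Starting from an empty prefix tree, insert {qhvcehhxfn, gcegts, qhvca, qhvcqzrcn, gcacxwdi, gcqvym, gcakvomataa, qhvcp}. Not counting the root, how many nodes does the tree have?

Count nodes per top-level branch (shared prefixes stored once):
  'g'-branch (gcacxwdi, gcakvomataa, gcegts, gcqvym): 24 nodes
  'q'-branch (qhvca, qhvcehhxfn, qhvcp, qhvcqzrcn): 17 nodes
Sum: 41

41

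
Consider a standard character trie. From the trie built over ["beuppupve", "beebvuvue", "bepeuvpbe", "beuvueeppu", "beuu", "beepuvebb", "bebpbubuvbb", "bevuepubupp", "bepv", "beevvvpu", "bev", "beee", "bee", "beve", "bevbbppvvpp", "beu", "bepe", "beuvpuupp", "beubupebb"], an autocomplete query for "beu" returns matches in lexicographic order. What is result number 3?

beuppupve

Words with prefix "beu", in lexicographic order: "beu", "beubupebb", "beuppupve", "beuu", "beuvpuupp", "beuvueeppu"
The 3rd is beuppupve.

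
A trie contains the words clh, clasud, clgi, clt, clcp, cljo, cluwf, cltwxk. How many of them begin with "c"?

Walk to "c"; the words in its subtree are exactly those with that prefix.
Words under "c": clasud, clcp, clgi, clh, cljo, clt, cltwxk, cluwf
Count: 8

8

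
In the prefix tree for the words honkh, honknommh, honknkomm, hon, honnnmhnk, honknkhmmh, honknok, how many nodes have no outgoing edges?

6

A leaf is a node with no children — equivalently, the end of a word that is not a proper prefix of any other stored word.
Those words: "honkh", "honknkhmmh", "honknkomm", "honknok", "honknommh", "honnnmhnk"
Leaf count: 6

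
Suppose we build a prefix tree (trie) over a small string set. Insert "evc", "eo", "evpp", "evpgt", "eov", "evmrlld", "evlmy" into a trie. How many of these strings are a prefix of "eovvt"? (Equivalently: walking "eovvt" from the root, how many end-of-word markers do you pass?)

Walk "eovvt" from the root; an end-of-word marker is hit whenever a stored word is a prefix of "eovvt".
Prefixes of the query that are stored words: "eo", "eov"
Count: 2

2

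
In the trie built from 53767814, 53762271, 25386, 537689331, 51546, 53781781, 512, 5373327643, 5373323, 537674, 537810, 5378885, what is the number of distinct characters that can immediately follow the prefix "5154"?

Follow the path "5154" to its node, then look at its outgoing edges.
Characters that immediately follow "5154" among the stored strings: {6}.
That node has 1 child edge.

1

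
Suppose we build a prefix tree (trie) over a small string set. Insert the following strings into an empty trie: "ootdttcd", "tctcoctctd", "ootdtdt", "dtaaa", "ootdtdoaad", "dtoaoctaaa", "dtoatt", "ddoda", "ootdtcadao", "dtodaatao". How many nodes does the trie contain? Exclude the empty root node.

Trace insertions, counting only characters that open a new branch:
  "ootdttcd" → 8 new (o, o, t, d, t, t, c, d)
  "tctcoctctd" → 10 new (t, c, t, c, o, c, t, c, t, d)
  "ootdtdt" → prefix "ootdt" already present; 2 new (d, t)
  "dtaaa" → 5 new (d, t, a, a, a)
  "ootdtdoaad" → prefix "ootdtd" already present; 4 new (o, a, a, d)
  "dtoaoctaaa" → prefix "dt" already present; 8 new (o, a, o, c, t, a, a, a)
  "dtoatt" → prefix "dtoa" already present; 2 new (t, t)
  "ddoda" → prefix "d" already present; 4 new (d, o, d, a)
  "ootdtcadao" → prefix "ootdt" already present; 5 new (c, a, d, a, o)
  "dtodaatao" → prefix "dto" already present; 6 new (d, a, a, t, a, o)
Total nodes = 8 + 10 + 2 + 5 + 4 + 8 + 2 + 4 + 5 + 6 = 54

54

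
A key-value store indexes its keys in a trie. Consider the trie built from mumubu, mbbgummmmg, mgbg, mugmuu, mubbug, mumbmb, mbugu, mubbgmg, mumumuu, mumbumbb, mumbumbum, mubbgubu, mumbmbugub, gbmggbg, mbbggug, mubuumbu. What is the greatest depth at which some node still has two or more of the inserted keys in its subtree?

7

Equivalently: take the maximum, over all pairs, of their longest common prefix length.
e.g. "mumbumbb" and "mumbumbum" share the prefix "mumbumb" of length 7; no pair shares a longer one.
Longest shared-prefix length: 7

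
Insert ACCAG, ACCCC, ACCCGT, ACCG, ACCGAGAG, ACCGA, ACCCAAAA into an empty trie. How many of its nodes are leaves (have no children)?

5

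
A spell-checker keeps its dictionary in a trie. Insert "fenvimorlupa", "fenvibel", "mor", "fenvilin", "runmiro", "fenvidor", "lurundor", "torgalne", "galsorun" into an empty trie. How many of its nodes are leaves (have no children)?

9

A leaf is a node with no children — equivalently, the end of a word that is not a proper prefix of any other stored word.
Those words: "fenvibel", "fenvidor", "fenvilin", "fenvimorlupa", "galsorun", "lurundor", "mor", "runmiro", "torgalne"
Leaf count: 9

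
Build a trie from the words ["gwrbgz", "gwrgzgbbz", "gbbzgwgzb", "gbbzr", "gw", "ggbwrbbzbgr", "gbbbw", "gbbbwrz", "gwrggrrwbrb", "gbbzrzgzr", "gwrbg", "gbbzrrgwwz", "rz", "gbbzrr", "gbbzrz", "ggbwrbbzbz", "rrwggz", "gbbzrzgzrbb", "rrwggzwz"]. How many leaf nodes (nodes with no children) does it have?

A leaf is a node with no children — equivalently, the end of a word that is not a proper prefix of any other stored word.
Those words: "gbbbwrz", "gbbzgwgzb", "gbbzrrgwwz", "gbbzrzgzrbb", "ggbwrbbzbgr", "ggbwrbbzbz", "gwrbgz", "gwrggrrwbrb", "gwrgzgbbz", "rrwggzwz", "rz"
Leaf count: 11

11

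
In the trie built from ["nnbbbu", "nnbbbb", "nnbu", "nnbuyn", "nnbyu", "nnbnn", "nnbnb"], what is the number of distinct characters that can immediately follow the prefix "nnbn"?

2

Walk "nnbn" from the root, arriving at one node.
Distinct next characters after "nnbn": b, n.
That node has 2 child edges.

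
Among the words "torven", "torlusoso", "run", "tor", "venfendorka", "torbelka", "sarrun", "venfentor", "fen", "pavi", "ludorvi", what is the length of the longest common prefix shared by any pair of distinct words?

6

Equivalently: take the maximum, over all pairs, of their longest common prefix length.
"venfendorka" and "venfentor" agree on "venfen" (6 characters) before diverging; nothing deeper is shared.
Longest shared-prefix length: 6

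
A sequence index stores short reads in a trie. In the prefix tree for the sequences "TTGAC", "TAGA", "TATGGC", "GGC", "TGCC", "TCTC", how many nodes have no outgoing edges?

A leaf is a node with no children — equivalently, the end of a word that is not a proper prefix of any other stored word.
Those words: "GGC", "TAGA", "TATGGC", "TCTC", "TGCC", "TTGAC"
Leaf count: 6

6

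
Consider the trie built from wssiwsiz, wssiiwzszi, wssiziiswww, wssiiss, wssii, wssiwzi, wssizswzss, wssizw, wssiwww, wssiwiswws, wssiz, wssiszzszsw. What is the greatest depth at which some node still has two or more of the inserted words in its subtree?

5

Look for the deepest trie node that still has at least two words in its subtree.
e.g. "wssii" and "wssiiss" share the prefix "wssii" of length 5; no pair shares a longer one.
Longest shared-prefix length: 5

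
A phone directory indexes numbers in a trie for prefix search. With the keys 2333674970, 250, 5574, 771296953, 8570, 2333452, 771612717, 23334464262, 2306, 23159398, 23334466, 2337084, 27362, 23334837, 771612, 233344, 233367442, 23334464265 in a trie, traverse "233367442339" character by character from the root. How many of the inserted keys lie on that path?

Walk "233367442339" from the root; an end-of-word marker is hit whenever a stored word is a prefix of "233367442339".
Prefixes of the query that are stored words: "233367442"
Count: 1

1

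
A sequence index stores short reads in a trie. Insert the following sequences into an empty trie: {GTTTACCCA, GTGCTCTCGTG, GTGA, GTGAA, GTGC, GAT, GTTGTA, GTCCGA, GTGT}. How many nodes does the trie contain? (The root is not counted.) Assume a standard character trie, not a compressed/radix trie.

30

Trace insertions, counting only characters that open a new branch:
  "GTTTACCCA" → 9 new (G, T, T, T, A, C, C, C, A)
  "GTGCTCTCGTG" → prefix "GT" already present; 9 new (G, C, T, C, T, C, G, T, G)
  "GTGA" → prefix "GTG" already present; 1 new (A)
  "GTGAA" → prefix "GTGA" already present; 1 new (A)
  "GTGC" → prefix "GTGC" already present; 0 new (none)
  "GAT" → prefix "G" already present; 2 new (A, T)
  "GTTGTA" → prefix "GTT" already present; 3 new (G, T, A)
  "GTCCGA" → prefix "GT" already present; 4 new (C, C, G, A)
  "GTGT" → prefix "GTG" already present; 1 new (T)
Total nodes = 9 + 9 + 1 + 1 + 0 + 2 + 3 + 4 + 1 = 30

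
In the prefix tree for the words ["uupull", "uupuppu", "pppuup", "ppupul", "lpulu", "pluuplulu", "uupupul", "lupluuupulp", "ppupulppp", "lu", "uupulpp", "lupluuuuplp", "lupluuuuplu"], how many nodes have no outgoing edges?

11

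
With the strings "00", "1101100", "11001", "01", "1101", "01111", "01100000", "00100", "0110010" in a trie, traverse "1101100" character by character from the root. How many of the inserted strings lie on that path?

Traverse "1101100" character by character; count nodes along the way that are marked as word ends.
Prefixes of the query that are stored words: "1101", "1101100"
Count: 2

2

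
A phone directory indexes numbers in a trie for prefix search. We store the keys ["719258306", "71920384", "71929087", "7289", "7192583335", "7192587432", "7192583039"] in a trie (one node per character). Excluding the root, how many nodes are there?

Trace insertions, counting only characters that open a new branch:
  "719258306" → 9 new (7, 1, 9, 2, 5, 8, 3, 0, 6)
  "71920384" → prefix "7192" already present; 4 new (0, 3, 8, 4)
  "71929087" → prefix "7192" already present; 4 new (9, 0, 8, 7)
  "7289" → prefix "7" already present; 3 new (2, 8, 9)
  "7192583335" → prefix "7192583" already present; 3 new (3, 3, 5)
  "7192587432" → prefix "719258" already present; 4 new (7, 4, 3, 2)
  "7192583039" → prefix "71925830" already present; 2 new (3, 9)
Total nodes = 9 + 4 + 4 + 3 + 3 + 4 + 2 = 29

29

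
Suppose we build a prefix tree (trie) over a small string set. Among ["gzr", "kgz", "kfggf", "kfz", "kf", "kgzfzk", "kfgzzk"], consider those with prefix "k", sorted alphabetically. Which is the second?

kfggf

DFS of the "k" subtree visits, in order: "kf", "kfggf", "kfgzzk", "kfz", "kgz", "kgzfzk"
Position 2: kfggf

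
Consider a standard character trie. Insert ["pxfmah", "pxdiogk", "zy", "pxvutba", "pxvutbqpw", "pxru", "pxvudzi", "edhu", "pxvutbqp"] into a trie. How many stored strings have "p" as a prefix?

7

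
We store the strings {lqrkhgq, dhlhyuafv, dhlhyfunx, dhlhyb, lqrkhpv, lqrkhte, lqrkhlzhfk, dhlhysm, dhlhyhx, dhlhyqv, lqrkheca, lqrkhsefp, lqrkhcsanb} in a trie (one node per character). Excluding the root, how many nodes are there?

Trace insertions, counting only characters that open a new branch:
  "lqrkhgq" → 7 new (l, q, r, k, h, g, q)
  "dhlhyuafv" → 9 new (d, h, l, h, y, u, a, f, v)
  "dhlhyfunx" → prefix "dhlhy" already present; 4 new (f, u, n, x)
  "dhlhyb" → prefix "dhlhy" already present; 1 new (b)
  "lqrkhpv" → prefix "lqrkh" already present; 2 new (p, v)
  "lqrkhte" → prefix "lqrkh" already present; 2 new (t, e)
  "lqrkhlzhfk" → prefix "lqrkh" already present; 5 new (l, z, h, f, k)
  "dhlhysm" → prefix "dhlhy" already present; 2 new (s, m)
  "dhlhyhx" → prefix "dhlhy" already present; 2 new (h, x)
  "dhlhyqv" → prefix "dhlhy" already present; 2 new (q, v)
  "lqrkheca" → prefix "lqrkh" already present; 3 new (e, c, a)
  "lqrkhsefp" → prefix "lqrkh" already present; 4 new (s, e, f, p)
  "lqrkhcsanb" → prefix "lqrkh" already present; 5 new (c, s, a, n, b)
Total nodes = 7 + 9 + 4 + 1 + 2 + 2 + 5 + 2 + 2 + 2 + 3 + 4 + 5 = 48

48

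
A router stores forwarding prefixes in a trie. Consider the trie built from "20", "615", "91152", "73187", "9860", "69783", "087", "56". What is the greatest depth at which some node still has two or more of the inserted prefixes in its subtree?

The deepest shared node is where two words last agree before diverging.
e.g. "615" and "69783" share the prefix "6" of length 1; no pair shares a longer one.
Longest shared-prefix length: 1

1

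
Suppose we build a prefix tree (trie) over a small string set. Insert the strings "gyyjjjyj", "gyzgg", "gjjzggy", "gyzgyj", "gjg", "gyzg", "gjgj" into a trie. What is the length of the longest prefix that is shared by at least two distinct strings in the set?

The deepest shared node is where two words last agree before diverging.
e.g. "gyzg" and "gyzgg" share the prefix "gyzg" of length 4; no pair shares a longer one.
Longest shared-prefix length: 4

4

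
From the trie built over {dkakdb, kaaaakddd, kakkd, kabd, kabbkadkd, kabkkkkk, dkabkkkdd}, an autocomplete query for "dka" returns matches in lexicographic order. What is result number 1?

DFS of the "dka" subtree visits, in order: "dkabkkkdd", "dkakdb"
The 1st is dkabkkkdd.

dkabkkkdd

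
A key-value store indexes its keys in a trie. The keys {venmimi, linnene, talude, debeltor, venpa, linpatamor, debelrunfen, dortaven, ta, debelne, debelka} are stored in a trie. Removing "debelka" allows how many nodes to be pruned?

2

After clearing the end-marker at "debelka", prune upward until reaching a node still needed by another word.
The suffix "ka" (2 nodes) is used only by "debelka"; the node for "debel" still has the child "t", so pruning stops there.
Nodes removed: 2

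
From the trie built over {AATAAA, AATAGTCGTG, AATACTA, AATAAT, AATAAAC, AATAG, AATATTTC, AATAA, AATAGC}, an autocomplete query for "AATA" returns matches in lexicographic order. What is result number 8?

Words with prefix "AATA", in lexicographic order: "AATAA", "AATAAA", "AATAAAC", "AATAAT", "AATACTA", "AATAG", "AATAGC", "AATAGTCGTG", "AATATTTC"
The 8th is AATAGTCGTG.

AATAGTCGTG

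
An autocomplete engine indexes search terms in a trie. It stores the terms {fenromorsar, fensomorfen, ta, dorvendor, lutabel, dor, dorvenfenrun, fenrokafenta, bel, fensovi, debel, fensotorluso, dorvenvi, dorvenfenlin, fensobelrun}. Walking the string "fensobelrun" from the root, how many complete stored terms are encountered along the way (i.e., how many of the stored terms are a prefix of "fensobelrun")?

1

Check each prefix of "fensobelrun" against the stored set — each match is an end-marker on the path.
Prefixes of the query that are stored words: "fensobelrun"
Count: 1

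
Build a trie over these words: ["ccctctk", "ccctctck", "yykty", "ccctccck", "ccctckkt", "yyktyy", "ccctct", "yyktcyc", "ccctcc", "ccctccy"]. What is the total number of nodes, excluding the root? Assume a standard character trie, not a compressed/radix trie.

Count nodes per top-level branch (shared prefixes stored once):
  'c'-branch (ccctcc, ccctccck, ccctccy, ccctckkt, ccctct, ccctctck, ccctctk): 16 nodes
  'y'-branch (yyktcyc, yykty, yyktyy): 9 nodes
Sum: 25

25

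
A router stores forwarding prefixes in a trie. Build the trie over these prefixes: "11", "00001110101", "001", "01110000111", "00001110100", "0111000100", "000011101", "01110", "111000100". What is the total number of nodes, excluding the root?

Count nodes per top-level branch (shared prefixes stored once):
  '0'-branch (000011101, 00001110100, 00001110101, 001, 01110, 01110000111, 0111000100): 26 nodes
  '1'-branch (11, 111000100): 9 nodes
Sum: 35

35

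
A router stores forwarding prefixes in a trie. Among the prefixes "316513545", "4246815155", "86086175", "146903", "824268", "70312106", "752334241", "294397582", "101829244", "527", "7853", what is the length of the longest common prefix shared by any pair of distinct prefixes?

1

Equivalently: take the maximum, over all pairs, of their longest common prefix length.
"101829244" and "146903" agree on "1" (1 characters) before diverging; nothing deeper is shared.
Longest shared-prefix length: 1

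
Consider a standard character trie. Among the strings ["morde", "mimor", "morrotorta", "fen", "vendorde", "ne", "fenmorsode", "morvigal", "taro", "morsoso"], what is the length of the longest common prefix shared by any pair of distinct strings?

3

Equivalently: take the maximum, over all pairs, of their longest common prefix length.
e.g. "fen" and "fenmorsode" share the prefix "fen" of length 3; no pair shares a longer one.
Longest shared-prefix length: 3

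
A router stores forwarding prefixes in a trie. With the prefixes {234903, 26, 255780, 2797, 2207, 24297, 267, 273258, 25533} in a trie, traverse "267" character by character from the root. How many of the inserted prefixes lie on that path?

Check each prefix of "267" against the stored set — each match is an end-marker on the path.
Prefixes of the query that are stored words: "26", "267"
Count: 2

2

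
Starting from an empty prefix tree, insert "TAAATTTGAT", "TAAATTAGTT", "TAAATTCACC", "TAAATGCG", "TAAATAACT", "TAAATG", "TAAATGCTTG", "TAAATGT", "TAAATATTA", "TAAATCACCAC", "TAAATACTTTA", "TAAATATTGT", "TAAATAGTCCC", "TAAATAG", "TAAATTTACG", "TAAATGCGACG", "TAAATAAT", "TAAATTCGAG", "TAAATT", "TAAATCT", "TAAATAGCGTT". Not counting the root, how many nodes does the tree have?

65

Count nodes per top-level branch (shared prefixes stored once):
  'T'-branch (TAAATAACT, TAAATAAT, TAAATACTTTA, TAAATAG, TAAATAGCGTT, TAAATAGTCCC, TAAATATTA, TAAATATTGT, TAAATCACCAC, TAAATCT, TAAATG, TAAATGCG, TAAATGCGACG, TAAATGCTTG, TAAATGT, TAAATT, TAAATTAGTT, TAAATTCACC, TAAATTCGAG, TAAATTTACG, TAAATTTGAT): 65 nodes
Sum: 65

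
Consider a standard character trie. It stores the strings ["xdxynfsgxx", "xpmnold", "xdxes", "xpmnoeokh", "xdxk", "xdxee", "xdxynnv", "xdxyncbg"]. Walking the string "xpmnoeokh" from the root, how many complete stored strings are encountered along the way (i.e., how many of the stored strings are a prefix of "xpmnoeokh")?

Check each prefix of "xpmnoeokh" against the stored set — each match is an end-marker on the path.
Prefixes of the query that are stored words: "xpmnoeokh"
Count: 1

1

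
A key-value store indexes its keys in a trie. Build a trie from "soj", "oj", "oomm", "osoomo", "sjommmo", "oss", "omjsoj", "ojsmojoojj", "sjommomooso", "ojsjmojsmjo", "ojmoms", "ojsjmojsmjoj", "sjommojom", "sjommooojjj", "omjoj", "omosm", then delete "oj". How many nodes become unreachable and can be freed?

0

Walk "oj" from the leaf back toward the root, removing each node that no remaining word uses.
Every node on "oj" is still needed (e.g. by "ojsmojoojj"), so nothing is freed.
Nodes removed: 0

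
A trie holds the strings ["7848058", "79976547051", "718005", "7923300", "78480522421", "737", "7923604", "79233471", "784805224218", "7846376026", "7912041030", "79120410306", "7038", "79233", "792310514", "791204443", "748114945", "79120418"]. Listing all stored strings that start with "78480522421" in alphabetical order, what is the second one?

784805224218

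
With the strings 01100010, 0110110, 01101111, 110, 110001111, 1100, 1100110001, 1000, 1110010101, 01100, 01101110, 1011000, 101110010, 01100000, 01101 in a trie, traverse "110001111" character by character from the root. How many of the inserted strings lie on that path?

Check each prefix of "110001111" against the stored set — each match is an end-marker on the path.
Prefixes of the query that are stored words: "110", "1100", "110001111"
Count: 3

3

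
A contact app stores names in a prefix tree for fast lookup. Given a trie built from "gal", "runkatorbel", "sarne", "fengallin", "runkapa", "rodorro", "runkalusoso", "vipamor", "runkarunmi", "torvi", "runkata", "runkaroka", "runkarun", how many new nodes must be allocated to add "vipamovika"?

Walking "vipamovika" from the root, the first 6 characters ("vipamo") follow existing edges; "v" is the first miss.
New nodes needed: |"vipamovika"| − 6 = 10 − 6 = 4.

4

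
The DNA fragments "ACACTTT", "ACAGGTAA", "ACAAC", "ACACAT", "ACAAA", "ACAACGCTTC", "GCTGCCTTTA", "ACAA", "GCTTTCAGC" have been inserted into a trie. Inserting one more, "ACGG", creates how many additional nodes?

2

The longest prefix of "ACGG" already in the trie is "AC" (length 2).
So 4 − 2 = 2 new nodes.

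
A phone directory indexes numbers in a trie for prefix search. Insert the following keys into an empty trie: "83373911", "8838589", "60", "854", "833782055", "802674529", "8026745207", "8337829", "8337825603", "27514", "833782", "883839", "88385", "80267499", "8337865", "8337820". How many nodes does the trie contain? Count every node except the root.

49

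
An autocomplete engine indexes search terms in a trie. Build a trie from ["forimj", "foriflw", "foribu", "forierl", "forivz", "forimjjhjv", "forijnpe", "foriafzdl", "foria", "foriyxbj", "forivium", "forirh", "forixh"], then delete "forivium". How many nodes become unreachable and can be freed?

Walk "forivium" from the leaf back toward the root, removing each node that no remaining word uses.
The suffix "ium" (3 nodes) is used only by "forivium"; the node for "foriv" still has the child "z", so pruning stops there.
Nodes removed: 3

3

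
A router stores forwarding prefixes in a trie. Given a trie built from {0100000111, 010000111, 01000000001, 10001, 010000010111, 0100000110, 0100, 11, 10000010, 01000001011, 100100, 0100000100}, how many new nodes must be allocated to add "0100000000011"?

"0100000000" is already a path in the trie; the remaining "011" must be added.
So 13 − 10 = 3 new nodes.

3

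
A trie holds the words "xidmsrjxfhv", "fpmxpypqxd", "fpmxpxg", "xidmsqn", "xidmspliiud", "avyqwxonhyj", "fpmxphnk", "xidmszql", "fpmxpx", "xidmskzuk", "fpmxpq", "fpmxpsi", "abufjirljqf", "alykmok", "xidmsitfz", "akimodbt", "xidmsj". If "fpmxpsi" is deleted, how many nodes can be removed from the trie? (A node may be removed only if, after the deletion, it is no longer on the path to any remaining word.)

2

Walk "fpmxpsi" from the leaf back toward the root, removing each node that no remaining word uses.
The suffix "si" (2 nodes) is used only by "fpmxpsi"; the node for "fpmxp" still has the child "y", so pruning stops there.
Nodes removed: 2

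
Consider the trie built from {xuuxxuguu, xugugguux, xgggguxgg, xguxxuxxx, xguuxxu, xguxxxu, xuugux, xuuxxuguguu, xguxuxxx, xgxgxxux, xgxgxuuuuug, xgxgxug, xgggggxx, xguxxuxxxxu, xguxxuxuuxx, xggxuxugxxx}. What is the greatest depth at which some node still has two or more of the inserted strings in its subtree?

Look for the deepest trie node that still has at least two words in its subtree.
"xguxxuxxx" and "xguxxuxxxxu" agree on "xguxxuxxx" (9 characters) before diverging; nothing deeper is shared.
Longest shared-prefix length: 9

9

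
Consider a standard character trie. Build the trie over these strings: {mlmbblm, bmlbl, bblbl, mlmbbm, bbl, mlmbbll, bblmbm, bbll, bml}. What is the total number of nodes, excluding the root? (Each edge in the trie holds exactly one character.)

22

Count nodes per top-level branch (shared prefixes stored once):
  'b'-branch (bbl, bblbl, bbll, bblmbm, bml, bmlbl): 13 nodes
  'm'-branch (mlmbbll, mlmbblm, mlmbbm): 9 nodes
Sum: 22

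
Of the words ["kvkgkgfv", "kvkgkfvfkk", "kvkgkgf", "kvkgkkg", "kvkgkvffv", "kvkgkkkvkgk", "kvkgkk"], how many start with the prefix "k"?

Filter for entries beginning with "k":
Words under "k": kvkgkfvfkk, kvkgkgf, kvkgkgfv, kvkgkk, kvkgkkg, kvkgkkkvkgk, kvkgkvffv
Count: 7

7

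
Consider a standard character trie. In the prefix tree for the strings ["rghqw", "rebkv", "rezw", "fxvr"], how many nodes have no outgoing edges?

4

A leaf is a node with no children — equivalently, the end of a word that is not a proper prefix of any other stored word.
Those words: "fxvr", "rebkv", "rezw", "rghqw"
Leaf count: 4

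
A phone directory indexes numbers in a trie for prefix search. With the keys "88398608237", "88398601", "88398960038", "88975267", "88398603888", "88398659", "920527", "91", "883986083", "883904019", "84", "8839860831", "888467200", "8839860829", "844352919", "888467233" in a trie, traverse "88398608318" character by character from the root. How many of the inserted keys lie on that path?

Traverse "88398608318" character by character; count nodes along the way that are marked as word ends.
Prefixes of the query that are stored words: "883986083", "8839860831"
Count: 2

2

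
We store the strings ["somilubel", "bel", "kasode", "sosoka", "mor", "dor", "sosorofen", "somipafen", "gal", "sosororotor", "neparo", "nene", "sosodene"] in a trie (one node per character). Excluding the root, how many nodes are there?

Trace insertions, counting only characters that open a new branch:
  "somilubel" → 9 new (s, o, m, i, l, u, b, e, l)
  "bel" → 3 new (b, e, l)
  "kasode" → 6 new (k, a, s, o, d, e)
  "sosoka" → prefix "so" already present; 4 new (s, o, k, a)
  "mor" → 3 new (m, o, r)
  "dor" → 3 new (d, o, r)
  "sosorofen" → prefix "soso" already present; 5 new (r, o, f, e, n)
  "somipafen" → prefix "somi" already present; 5 new (p, a, f, e, n)
  "gal" → 3 new (g, a, l)
  "sosororotor" → prefix "sosoro" already present; 5 new (r, o, t, o, r)
  "neparo" → 6 new (n, e, p, a, r, o)
  "nene" → prefix "ne" already present; 2 new (n, e)
  "sosodene" → prefix "soso" already present; 4 new (d, e, n, e)
Total nodes = 9 + 3 + 6 + 4 + 3 + 3 + 5 + 5 + 3 + 5 + 6 + 2 + 4 = 58

58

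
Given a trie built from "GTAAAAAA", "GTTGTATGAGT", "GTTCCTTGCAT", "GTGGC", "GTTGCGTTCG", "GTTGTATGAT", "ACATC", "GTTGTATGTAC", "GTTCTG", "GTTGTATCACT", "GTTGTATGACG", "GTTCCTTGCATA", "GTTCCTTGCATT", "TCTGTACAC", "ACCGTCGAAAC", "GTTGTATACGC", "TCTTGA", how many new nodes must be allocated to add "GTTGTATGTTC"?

2

The longest prefix of "GTTGTATGTTC" already in the trie is "GTTGTATGT" (length 9).
Each of the 2 remaining characters creates one node.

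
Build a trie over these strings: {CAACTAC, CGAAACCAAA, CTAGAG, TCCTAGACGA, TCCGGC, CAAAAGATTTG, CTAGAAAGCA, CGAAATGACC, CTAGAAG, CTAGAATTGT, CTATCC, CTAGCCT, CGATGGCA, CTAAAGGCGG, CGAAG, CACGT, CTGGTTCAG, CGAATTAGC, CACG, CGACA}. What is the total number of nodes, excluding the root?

Trace insertions, counting only characters that open a new branch:
  "CAACTAC" → 7 new (C, A, A, C, T, A, C)
  "CGAAACCAAA" → prefix "C" already present; 9 new (G, A, A, A, C, C, A, A, A)
  "CTAGAG" → prefix "C" already present; 5 new (T, A, G, A, G)
  "TCCTAGACGA" → 10 new (T, C, C, T, A, G, A, C, G, A)
  "TCCGGC" → prefix "TCC" already present; 3 new (G, G, C)
  "CAAAAGATTTG" → prefix "CAA" already present; 8 new (A, A, G, A, T, T, T, G)
  "CTAGAAAGCA" → prefix "CTAGA" already present; 5 new (A, A, G, C, A)
  "CGAAATGACC" → prefix "CGAAA" already present; 5 new (T, G, A, C, C)
  "CTAGAAG" → prefix "CTAGAA" already present; 1 new (G)
  "CTAGAATTGT" → prefix "CTAGAA" already present; 4 new (T, T, G, T)
  "CTATCC" → prefix "CTA" already present; 3 new (T, C, C)
  "CTAGCCT" → prefix "CTAG" already present; 3 new (C, C, T)
  "CGATGGCA" → prefix "CGA" already present; 5 new (T, G, G, C, A)
  "CTAAAGGCGG" → prefix "CTA" already present; 7 new (A, A, G, G, C, G, G)
  "CGAAG" → prefix "CGAA" already present; 1 new (G)
  "CACGT" → prefix "CA" already present; 3 new (C, G, T)
  "CTGGTTCAG" → prefix "CT" already present; 7 new (G, G, T, T, C, A, G)
  "CGAATTAGC" → prefix "CGAA" already present; 5 new (T, T, A, G, C)
  "CACG" → prefix "CACG" already present; 0 new (none)
  "CGACA" → prefix "CGA" already present; 2 new (C, A)
Total nodes = 7 + 9 + 5 + 10 + 3 + 8 + 5 + 5 + 1 + 4 + 3 + 3 + 5 + 7 + 1 + 3 + 7 + 5 + 0 + 2 = 93

93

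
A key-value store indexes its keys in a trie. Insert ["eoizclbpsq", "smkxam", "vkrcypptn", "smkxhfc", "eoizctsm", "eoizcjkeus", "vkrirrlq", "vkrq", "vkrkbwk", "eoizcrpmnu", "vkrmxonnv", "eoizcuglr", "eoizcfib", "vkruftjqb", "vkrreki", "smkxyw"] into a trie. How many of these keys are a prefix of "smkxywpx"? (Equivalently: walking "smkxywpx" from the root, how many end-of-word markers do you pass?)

Check each prefix of "smkxywpx" against the stored set — each match is an end-marker on the path.
Prefixes of the query that are stored words: "smkxyw"
Count: 1

1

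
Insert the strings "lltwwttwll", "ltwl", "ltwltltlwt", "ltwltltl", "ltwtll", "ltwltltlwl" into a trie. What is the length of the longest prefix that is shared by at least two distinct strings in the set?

9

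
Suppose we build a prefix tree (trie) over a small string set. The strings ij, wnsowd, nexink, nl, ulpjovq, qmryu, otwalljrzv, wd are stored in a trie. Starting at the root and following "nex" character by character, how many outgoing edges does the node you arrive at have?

Follow the path "nex" to its node, then look at its outgoing edges.
Distinct next characters after "nex": i.
That node has 1 child edge.

1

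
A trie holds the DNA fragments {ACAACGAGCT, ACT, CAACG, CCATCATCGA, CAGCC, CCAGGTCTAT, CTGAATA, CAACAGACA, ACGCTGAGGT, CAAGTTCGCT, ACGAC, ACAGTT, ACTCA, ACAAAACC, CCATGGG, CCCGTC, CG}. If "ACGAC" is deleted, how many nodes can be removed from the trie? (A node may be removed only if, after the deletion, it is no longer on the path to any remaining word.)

Walk "ACGAC" from the leaf back toward the root, removing each node that no remaining word uses.
The suffix "AC" (2 nodes) is used only by "ACGAC"; the node for "ACG" still has the child "C", so pruning stops there.
Nodes removed: 2

2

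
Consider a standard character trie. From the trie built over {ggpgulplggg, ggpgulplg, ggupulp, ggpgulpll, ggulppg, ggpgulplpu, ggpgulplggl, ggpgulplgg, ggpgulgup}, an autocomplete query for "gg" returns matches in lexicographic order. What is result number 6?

Filter for "gg…" and sort: "ggpgulgup", "ggpgulplg", "ggpgulplgg", "ggpgulplggg", "ggpgulplggl", "ggpgulpll", "ggpgulplpu", "ggulppg", "ggupulp"
The 6th is ggpgulpll.

ggpgulpll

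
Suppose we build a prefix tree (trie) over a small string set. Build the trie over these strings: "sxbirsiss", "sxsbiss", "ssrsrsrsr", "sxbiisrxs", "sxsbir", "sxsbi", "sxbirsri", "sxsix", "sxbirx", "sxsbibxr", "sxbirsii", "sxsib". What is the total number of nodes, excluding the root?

38

Trie structure (* marks end of a word):
(root)
└─ s
   ├─ s
   │  └─ r
   │     └─ s
   │        └─ r
   │           └─ s
   │              └─ r
   │                 └─ s
   │                    └─ r *
   └─ x
      ├─ b
      │  └─ i
      │     ├─ i
      │     │  └─ s
      │     │     └─ r
      │     │        └─ x
      │     │           └─ s *
      │     └─ r
      │        ├─ s
      │        │  ├─ i
      │        │  │  ├─ i *
      │        │  │  └─ s
      │        │  │     └─ s *
      │        │  └─ r
      │        │     └─ i *
      │        └─ x *
      └─ s
         ├─ b
         │  └─ i *
         │     ├─ b
         │     │  └─ x
         │     │     └─ r *
         │     ├─ r *
         │     └─ s
         │        └─ s *
         └─ i
            ├─ b *
            └─ x *
Counting every labelled node above: 38.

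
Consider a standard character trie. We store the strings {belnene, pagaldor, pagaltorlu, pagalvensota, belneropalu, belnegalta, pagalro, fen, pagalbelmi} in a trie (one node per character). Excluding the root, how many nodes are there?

48

Count nodes per top-level branch (shared prefixes stored once):
  'b'-branch (belnegalta, belnene, belneropalu): 18 nodes
  'f'-branch (fen): 3 nodes
  'p'-branch (pagalbelmi, pagaldor, pagalro, pagaltorlu, pagalvensota): 27 nodes
Sum: 48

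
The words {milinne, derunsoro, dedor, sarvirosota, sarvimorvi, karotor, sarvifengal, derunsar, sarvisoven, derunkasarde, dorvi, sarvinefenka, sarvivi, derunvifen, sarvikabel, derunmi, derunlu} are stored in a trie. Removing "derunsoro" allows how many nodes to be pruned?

3

Walk "derunsoro" from the leaf back toward the root, removing each node that no remaining word uses.
The suffix "oro" (3 nodes) is used only by "derunsoro"; the node for "deruns" still has the child "a", so pruning stops there.
Nodes removed: 3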